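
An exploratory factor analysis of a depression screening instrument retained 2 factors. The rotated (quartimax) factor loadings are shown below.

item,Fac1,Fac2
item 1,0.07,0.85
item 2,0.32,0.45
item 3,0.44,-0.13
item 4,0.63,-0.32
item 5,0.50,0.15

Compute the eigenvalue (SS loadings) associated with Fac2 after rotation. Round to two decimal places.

1.07

SS loadings for Fac2 = 0.85² + 0.45² + (-0.13)² + (-0.32)² + 0.15² = 0.7225 + 0.2025 + 0.0169 + 0.1024 + 0.0225 = 1.0668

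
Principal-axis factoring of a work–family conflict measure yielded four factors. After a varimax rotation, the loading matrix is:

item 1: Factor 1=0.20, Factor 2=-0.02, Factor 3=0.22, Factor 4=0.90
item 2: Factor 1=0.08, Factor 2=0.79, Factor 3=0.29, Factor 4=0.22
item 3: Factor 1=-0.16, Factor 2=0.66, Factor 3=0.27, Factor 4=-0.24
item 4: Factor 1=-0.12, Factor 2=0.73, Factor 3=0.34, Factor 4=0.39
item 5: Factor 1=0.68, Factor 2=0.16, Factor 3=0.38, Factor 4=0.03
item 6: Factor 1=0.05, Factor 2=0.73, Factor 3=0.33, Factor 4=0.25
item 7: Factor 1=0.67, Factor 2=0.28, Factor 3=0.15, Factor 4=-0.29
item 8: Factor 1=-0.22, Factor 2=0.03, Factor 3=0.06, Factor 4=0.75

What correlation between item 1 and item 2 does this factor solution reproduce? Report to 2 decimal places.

0.26

r̂ = Σ λ_i·λ_j across factors = (0.20)(0.08) + (-0.02)(0.79) + (0.22)(0.29) + (0.90)(0.22)
  = +0.0160 -0.0158 +0.0638 +0.1980 = 0.2620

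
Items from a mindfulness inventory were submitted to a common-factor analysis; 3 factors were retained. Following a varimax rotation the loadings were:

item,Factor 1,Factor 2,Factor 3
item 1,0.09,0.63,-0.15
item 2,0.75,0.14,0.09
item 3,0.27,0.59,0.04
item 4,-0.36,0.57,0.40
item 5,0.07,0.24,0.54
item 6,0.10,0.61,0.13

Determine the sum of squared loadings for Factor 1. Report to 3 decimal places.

SS loadings for Factor 1 = 0.09² + 0.75² + 0.27² + (-0.36)² + 0.07² + 0.10² = 0.0081 + 0.5625 + 0.0729 + 0.1296 + 0.0049 + 0.0100 = 0.7880

0.788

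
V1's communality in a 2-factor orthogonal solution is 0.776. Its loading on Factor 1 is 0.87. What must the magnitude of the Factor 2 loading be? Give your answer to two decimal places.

Under orthogonal rotation h² = Σλ², so λ_Factor 2² = h² − (0.7569) = 0.776 − 0.7569 = 0.0191.
|λ| = √0.0191 = 0.1382.

0.14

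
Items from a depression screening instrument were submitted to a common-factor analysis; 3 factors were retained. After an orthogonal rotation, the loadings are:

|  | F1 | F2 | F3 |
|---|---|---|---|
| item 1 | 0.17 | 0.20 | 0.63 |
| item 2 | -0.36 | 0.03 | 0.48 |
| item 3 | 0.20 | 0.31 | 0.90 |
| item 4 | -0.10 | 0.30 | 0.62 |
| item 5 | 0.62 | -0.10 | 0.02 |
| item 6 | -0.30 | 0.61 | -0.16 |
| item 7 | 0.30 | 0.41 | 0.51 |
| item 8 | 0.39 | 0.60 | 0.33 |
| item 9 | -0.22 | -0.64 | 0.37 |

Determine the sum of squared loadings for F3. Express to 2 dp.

SS loadings for F3 = 0.63² + 0.48² + 0.90² + 0.62² + 0.02² + (-0.16)² + 0.51² + 0.33² + 0.37² = 0.3969 + 0.2304 + 0.8100 + 0.3844 + 0.0004 + 0.0256 + 0.2601 + 0.1089 + 0.1369 = 2.3536

2.35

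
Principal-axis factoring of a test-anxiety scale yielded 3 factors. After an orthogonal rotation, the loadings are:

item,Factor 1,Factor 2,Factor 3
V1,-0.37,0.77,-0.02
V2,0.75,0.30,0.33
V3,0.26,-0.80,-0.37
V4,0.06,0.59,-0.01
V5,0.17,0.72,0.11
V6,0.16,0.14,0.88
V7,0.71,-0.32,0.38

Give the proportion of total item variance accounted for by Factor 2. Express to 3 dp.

SS loadings for Factor 2 = 0.77² + 0.30² + (-0.80)² + 0.59² + 0.72² + 0.14² + (-0.32)² = 2.3114
Proportion of variance = 2.3114 / 7 = 0.3302.

0.330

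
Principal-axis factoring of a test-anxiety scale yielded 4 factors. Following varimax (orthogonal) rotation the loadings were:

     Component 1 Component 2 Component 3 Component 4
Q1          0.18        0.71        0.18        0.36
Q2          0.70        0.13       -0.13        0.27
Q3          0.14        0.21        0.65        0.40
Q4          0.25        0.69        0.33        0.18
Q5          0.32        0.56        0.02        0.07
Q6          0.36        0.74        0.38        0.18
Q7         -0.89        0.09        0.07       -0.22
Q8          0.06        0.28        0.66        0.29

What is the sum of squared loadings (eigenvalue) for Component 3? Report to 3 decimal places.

1.166

SS loadings for Component 3 = 0.18² + (-0.13)² + 0.65² + 0.33² + 0.02² + 0.38² + 0.07² + 0.66² = 0.0324 + 0.0169 + 0.4225 + 0.1089 + 0.0004 + 0.1444 + 0.0049 + 0.4356 = 1.1660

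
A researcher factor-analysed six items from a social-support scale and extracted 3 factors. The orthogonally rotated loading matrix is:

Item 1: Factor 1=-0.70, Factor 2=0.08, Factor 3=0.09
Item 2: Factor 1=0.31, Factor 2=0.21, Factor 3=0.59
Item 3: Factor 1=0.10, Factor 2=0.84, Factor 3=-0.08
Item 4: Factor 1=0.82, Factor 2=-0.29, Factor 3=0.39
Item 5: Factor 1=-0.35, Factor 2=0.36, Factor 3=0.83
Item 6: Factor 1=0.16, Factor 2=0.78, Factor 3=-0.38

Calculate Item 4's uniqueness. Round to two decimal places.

h² = 0.82² + (-0.29)² + 0.39² = 0.6724 + 0.0841 + 0.1521 = 0.9086
Uniqueness u² = 1 − h² = 1 − 0.9086 = 0.0914

0.09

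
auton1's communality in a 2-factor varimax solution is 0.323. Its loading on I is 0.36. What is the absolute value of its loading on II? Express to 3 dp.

0.440

Under orthogonal rotation h² = Σλ², so λ_II² = h² − (0.1296) = 0.323 − 0.1296 = 0.1934.
|λ| = √0.1934 = 0.4398.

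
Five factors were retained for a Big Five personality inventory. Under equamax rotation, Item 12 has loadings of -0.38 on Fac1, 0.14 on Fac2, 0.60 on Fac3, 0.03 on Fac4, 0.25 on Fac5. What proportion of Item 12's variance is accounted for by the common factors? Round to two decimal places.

h² = (-0.38)² + 0.14² + 0.60² + 0.03² + 0.25² = 0.1444 + 0.0196 + 0.3600 + 0.0009 + 0.0625 = 0.5874

0.59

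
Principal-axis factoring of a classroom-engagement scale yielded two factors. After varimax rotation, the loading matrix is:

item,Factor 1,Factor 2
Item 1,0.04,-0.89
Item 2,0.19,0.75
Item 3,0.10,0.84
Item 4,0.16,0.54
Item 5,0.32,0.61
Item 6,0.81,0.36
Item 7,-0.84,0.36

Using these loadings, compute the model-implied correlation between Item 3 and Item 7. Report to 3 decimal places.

0.218

r̂ = Σ λ_i·λ_j across factors = (0.10)(-0.84) + (0.84)(0.36)
  = -0.0840 +0.3024 = 0.2184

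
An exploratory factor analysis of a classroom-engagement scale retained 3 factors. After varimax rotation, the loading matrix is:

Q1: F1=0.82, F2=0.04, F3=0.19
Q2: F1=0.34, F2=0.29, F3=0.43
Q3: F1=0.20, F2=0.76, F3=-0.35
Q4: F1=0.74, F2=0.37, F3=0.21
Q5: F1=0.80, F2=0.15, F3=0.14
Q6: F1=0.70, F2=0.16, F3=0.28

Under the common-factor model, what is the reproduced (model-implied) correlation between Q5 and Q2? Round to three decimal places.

0.376

r̂ = Σ λ_i·λ_j across factors = (0.80)(0.34) + (0.15)(0.29) + (0.14)(0.43)
  = +0.2720 +0.0435 +0.0602 = 0.3757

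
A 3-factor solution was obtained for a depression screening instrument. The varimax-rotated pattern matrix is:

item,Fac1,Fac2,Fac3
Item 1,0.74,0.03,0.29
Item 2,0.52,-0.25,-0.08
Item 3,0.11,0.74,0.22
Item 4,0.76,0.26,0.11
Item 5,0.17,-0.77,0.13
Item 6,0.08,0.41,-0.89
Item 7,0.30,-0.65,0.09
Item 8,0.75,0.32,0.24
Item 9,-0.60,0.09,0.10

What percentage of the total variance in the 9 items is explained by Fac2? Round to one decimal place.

SS loadings for Fac2 = 0.03² + (-0.25)² + 0.74² + 0.26² + (-0.77)² + 0.41² + (-0.65)² + 0.32² + 0.09² = 1.9726
With 9 standardized items, total variance = 9. Proportion = 1.9726/9 = 0.2192 → 21.92%.

21.9%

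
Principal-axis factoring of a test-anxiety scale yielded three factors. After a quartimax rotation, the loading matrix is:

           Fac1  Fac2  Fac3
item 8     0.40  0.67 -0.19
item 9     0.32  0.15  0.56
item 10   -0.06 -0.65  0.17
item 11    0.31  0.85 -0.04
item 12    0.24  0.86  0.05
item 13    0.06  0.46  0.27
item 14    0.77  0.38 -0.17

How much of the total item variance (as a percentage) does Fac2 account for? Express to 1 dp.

SS loadings for Fac2 = 0.67² + 0.15² + (-0.65)² + 0.85² + 0.86² + 0.46² + 0.38² = 2.7120
With 7 standardized items, total variance = 7. Proportion = 2.7120/7 = 0.3874 → 38.74%.

38.7%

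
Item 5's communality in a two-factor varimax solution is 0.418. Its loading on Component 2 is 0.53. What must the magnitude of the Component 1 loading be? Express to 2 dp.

0.37

Under orthogonal rotation h² = Σλ², so λ_Component 1² = h² − (0.2809) = 0.418 − 0.2809 = 0.1371.
|λ| = √0.1371 = 0.3703.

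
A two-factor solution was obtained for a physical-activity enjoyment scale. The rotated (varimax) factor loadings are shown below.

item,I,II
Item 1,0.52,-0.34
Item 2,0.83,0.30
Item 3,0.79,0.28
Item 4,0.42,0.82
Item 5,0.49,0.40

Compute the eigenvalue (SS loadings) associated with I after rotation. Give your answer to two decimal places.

SS loadings for I = 0.52² + 0.83² + 0.79² + 0.42² + 0.49² = 0.2704 + 0.6889 + 0.6241 + 0.1764 + 0.2401 = 1.9999

2.00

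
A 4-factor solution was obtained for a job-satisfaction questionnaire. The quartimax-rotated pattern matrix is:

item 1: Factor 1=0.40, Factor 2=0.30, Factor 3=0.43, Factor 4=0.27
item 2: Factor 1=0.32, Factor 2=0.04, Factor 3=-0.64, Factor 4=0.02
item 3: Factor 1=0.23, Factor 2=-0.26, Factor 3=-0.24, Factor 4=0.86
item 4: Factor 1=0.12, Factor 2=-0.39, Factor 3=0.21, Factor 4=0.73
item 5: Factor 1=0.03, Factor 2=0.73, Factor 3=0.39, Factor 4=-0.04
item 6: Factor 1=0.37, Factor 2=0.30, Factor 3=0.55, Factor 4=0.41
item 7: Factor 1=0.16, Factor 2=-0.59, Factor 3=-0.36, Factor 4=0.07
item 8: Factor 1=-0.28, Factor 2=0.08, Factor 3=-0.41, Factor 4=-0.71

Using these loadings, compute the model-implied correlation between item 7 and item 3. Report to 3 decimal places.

0.337

r̂ = Σ λ_i·λ_j across factors = (0.16)(0.23) + (-0.59)(-0.26) + (-0.36)(-0.24) + (0.07)(0.86)
  = +0.0368 +0.1534 +0.0864 +0.0602 = 0.3368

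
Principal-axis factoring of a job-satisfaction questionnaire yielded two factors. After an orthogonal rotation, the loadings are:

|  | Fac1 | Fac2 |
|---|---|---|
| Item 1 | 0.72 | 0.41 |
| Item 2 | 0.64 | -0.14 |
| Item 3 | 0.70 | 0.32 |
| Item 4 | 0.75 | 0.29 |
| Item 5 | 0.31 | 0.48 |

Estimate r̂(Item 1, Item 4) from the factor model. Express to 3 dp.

r̂ = Σ λ_i·λ_j across factors = (0.72)(0.75) + (0.41)(0.29)
  = +0.5400 +0.1189 = 0.6589

0.659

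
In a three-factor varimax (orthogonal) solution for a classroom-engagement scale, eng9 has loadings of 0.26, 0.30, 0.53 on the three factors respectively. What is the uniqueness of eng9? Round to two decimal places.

h² = 0.26² + 0.30² + 0.53² = 0.0676 + 0.0900 + 0.2809 = 0.4385
Uniqueness u² = 1 − h² = 1 − 0.4385 = 0.5615

0.56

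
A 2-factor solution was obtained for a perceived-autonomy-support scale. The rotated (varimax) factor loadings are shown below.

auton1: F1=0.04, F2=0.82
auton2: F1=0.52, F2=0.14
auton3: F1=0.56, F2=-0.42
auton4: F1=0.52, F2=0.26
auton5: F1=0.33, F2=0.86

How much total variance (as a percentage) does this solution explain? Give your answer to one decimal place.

52.8%

SS loadings by factor: 0.9649, 1.6756; total = 2.6405.
Total variance with 5 standardized items is 5, so the solution explains 2.6405/5 = 0.5281 = 52.81%.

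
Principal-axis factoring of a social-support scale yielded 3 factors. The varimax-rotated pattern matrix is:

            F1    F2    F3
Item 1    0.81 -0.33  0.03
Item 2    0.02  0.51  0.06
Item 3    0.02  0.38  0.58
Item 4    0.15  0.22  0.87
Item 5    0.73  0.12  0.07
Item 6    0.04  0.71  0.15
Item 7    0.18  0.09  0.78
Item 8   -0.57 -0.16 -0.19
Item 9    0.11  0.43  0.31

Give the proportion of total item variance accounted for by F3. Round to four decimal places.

SS loadings for F3 = 0.03² + 0.06² + 0.58² + 0.87² + 0.07² + 0.15² + 0.78² + (-0.19)² + 0.31² = 1.8658
Proportion of variance = 1.8658 / 9 = 0.2073.

0.2073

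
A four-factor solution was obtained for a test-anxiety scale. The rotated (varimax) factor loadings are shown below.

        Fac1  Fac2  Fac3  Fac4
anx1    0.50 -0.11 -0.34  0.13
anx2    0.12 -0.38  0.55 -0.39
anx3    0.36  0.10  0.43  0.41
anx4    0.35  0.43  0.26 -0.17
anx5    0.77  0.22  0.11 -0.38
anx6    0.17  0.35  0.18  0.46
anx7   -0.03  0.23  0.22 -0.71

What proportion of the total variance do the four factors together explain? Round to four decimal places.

0.5291

SS loadings by factor: 1.1392, 0.5752, 0.7635, 1.2261; total = 3.7040.
Total variance with 7 standardized items is 7, so the solution explains 3.7040/7 = 0.5291.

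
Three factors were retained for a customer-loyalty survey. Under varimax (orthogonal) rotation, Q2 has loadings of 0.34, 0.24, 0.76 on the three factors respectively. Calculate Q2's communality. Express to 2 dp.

0.75

h² = 0.34² + 0.24² + 0.76² = 0.1156 + 0.0576 + 0.5776 = 0.7508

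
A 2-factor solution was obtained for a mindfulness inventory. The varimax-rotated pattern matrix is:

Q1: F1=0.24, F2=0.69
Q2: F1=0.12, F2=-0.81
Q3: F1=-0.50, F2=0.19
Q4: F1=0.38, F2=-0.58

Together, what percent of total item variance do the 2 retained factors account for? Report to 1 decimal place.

Communalities: 0.5337, 0.6705, 0.2861, 0.4808; Σh² = 1.9711.
Total variance with 4 standardized items is 4, so the solution explains 1.9711/4 = 0.4928 = 49.28%.

49.3%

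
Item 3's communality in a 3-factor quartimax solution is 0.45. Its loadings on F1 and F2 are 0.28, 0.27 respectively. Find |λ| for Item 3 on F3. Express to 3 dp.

0.547

Under orthogonal rotation h² = Σλ², so λ_F3² = h² − (0.1513) = 0.45 − 0.1513 = 0.2987.
|λ| = √0.2987 = 0.5465.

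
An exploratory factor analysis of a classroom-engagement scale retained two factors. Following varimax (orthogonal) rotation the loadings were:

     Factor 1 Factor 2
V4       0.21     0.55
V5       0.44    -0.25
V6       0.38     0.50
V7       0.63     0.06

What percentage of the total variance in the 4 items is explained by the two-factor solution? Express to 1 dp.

Communalities: 0.3466, 0.2561, 0.3944, 0.4005; Σh² = 1.3976.
Total variance with 4 standardized items is 4, so the solution explains 1.3976/4 = 0.3494 = 34.94%.

34.9%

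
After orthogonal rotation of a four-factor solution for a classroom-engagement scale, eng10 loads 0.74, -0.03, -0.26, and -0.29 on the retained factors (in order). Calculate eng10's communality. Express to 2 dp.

0.70

h² = 0.74² + (-0.03)² + (-0.26)² + (-0.29)² = 0.5476 + 0.0009 + 0.0676 + 0.0841 = 0.7002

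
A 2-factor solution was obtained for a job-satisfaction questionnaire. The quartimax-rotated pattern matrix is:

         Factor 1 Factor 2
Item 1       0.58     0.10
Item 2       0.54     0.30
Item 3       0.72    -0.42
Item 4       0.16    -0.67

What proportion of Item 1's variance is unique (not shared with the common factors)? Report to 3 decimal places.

h² = 0.58² + 0.10² = 0.3364 + 0.0100 = 0.3464
Uniqueness u² = 1 − h² = 1 − 0.3464 = 0.6536

0.654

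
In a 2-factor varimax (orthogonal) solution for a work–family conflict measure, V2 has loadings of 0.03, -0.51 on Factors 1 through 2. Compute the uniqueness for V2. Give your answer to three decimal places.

h² = 0.03² + (-0.51)² = 0.0009 + 0.2601 = 0.2610
Uniqueness u² = 1 − h² = 1 − 0.2610 = 0.7390

0.739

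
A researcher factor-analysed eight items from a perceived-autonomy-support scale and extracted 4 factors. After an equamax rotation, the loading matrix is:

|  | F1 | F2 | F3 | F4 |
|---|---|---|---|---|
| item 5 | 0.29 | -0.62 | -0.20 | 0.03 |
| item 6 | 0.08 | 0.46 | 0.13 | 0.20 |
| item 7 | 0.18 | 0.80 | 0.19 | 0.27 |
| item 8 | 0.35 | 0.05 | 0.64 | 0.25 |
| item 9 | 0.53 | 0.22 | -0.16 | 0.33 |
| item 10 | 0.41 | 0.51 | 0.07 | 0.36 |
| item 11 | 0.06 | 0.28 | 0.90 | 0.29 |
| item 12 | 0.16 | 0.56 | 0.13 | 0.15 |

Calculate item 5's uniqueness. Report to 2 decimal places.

h² = 0.29² + (-0.62)² + (-0.20)² + 0.03² = 0.0841 + 0.3844 + 0.0400 + 0.0009 = 0.5094
Uniqueness u² = 1 − h² = 1 − 0.5094 = 0.4906

0.49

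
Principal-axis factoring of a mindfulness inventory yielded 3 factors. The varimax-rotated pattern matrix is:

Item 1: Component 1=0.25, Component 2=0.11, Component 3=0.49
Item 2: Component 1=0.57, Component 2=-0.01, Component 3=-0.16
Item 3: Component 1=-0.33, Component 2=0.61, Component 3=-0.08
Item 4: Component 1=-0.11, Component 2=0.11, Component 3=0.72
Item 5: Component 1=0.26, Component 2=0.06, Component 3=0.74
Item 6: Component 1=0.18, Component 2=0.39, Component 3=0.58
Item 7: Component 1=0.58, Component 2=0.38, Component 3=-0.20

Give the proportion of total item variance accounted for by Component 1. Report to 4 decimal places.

0.1350

SS loadings for Component 1 = 0.25² + 0.57² + (-0.33)² + (-0.11)² + 0.26² + 0.18² + 0.58² = 0.9448
Proportion of variance = 0.9448 / 7 = 0.1350.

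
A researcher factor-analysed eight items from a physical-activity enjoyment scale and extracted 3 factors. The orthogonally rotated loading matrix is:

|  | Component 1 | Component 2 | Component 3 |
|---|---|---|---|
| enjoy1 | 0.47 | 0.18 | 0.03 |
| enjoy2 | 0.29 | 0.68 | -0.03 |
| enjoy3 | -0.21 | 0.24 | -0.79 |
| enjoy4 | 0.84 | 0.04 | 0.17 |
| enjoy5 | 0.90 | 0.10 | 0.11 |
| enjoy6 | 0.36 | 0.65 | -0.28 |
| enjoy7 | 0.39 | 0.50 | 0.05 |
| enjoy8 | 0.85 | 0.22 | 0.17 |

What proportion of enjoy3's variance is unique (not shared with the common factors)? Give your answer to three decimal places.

h² = (-0.21)² + 0.24² + (-0.79)² = 0.0441 + 0.0576 + 0.6241 = 0.7258
Uniqueness u² = 1 − h² = 1 − 0.7258 = 0.2742

0.274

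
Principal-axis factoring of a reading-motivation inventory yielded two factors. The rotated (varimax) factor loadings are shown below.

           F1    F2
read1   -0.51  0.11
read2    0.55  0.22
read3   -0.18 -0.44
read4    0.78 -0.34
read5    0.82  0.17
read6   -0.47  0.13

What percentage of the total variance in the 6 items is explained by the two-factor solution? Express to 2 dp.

SS loadings by factor: 2.0967, 0.4155; total = 2.5122.
Total variance with 6 standardized items is 6, so the solution explains 2.5122/6 = 0.4187 = 41.87%.

41.87%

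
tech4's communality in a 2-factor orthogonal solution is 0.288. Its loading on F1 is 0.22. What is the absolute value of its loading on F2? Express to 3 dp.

Under orthogonal rotation h² = Σλ², so λ_F2² = h² − (0.0484) = 0.288 − 0.0484 = 0.2396.
|λ| = √0.2396 = 0.4895.

0.489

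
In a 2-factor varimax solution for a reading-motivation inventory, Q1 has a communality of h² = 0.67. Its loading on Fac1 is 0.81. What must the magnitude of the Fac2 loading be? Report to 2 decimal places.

Under orthogonal rotation h² = Σλ², so λ_Fac2² = h² − (0.6561) = 0.67 − 0.6561 = 0.0139.
|λ| = √0.0139 = 0.1179.

0.12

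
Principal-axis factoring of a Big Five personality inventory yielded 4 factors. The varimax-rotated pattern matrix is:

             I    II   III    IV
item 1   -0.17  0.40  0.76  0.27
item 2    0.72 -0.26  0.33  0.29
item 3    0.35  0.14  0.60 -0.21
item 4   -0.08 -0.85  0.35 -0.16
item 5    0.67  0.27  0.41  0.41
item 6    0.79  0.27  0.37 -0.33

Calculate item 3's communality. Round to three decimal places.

0.546

h² = 0.35² + 0.14² + 0.60² + (-0.21)² = 0.1225 + 0.0196 + 0.3600 + 0.0441 = 0.5462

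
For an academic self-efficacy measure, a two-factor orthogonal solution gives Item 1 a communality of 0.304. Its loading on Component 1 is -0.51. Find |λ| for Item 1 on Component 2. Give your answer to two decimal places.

Under orthogonal rotation h² = Σλ², so λ_Component 2² = h² − (0.2601) = 0.304 − 0.2601 = 0.0439.
|λ| = √0.0439 = 0.2095.

0.21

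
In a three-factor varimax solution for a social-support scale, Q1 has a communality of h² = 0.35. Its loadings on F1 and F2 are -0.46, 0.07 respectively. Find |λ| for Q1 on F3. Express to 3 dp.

Under orthogonal rotation h² = Σλ², so λ_F3² = h² − (0.2165) = 0.35 − 0.2165 = 0.1335.
|λ| = √0.1335 = 0.3654.

0.365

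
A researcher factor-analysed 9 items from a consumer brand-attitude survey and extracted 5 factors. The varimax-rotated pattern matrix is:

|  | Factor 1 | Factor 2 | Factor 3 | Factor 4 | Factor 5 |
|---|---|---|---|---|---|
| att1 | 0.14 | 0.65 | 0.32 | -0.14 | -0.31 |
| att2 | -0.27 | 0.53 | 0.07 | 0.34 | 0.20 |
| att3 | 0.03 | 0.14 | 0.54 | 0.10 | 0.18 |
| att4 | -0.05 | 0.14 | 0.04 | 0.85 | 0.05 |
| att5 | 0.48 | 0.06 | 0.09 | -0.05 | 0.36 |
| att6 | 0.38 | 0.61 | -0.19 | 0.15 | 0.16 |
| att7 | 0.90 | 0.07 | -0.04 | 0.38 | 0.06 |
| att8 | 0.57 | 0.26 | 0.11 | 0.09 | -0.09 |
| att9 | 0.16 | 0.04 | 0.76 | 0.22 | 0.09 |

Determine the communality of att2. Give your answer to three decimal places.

h² = (-0.27)² + 0.53² + 0.07² + 0.34² + 0.20² = 0.0729 + 0.2809 + 0.0049 + 0.1156 + 0.0400 = 0.5143

0.514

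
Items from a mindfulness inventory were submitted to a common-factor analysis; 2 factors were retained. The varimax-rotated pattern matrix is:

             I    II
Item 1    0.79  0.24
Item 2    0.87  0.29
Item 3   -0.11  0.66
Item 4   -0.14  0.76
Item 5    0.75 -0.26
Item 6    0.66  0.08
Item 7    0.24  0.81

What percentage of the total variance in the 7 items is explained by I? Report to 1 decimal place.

35.3%

SS loadings for I = 0.79² + 0.87² + (-0.11)² + (-0.14)² + 0.75² + 0.66² + 0.24² = 2.4684
With 7 standardized items, total variance = 7. Proportion = 2.4684/7 = 0.3526 → 35.26%.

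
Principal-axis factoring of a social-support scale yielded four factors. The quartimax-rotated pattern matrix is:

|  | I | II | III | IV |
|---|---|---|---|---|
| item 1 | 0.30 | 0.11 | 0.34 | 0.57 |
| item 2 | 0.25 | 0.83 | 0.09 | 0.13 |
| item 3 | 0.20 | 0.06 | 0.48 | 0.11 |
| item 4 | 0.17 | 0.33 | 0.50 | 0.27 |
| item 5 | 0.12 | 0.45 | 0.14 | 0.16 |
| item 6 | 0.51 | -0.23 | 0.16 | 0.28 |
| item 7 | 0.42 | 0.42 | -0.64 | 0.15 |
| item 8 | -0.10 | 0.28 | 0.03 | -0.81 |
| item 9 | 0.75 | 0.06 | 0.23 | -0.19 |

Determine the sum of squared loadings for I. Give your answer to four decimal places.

1.2448

SS loadings for I = 0.30² + 0.25² + 0.20² + 0.17² + 0.12² + 0.51² + 0.42² + (-0.10)² + 0.75² = 0.0900 + 0.0625 + 0.0400 + 0.0289 + 0.0144 + 0.2601 + 0.1764 + 0.0100 + 0.5625 = 1.2448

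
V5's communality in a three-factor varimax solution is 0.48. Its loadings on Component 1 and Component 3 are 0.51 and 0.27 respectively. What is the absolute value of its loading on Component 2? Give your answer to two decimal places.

0.38

Under orthogonal rotation h² = Σλ², so λ_Component 2² = h² − (0.3330) = 0.48 − 0.3330 = 0.1470.
|λ| = √0.1470 = 0.3834.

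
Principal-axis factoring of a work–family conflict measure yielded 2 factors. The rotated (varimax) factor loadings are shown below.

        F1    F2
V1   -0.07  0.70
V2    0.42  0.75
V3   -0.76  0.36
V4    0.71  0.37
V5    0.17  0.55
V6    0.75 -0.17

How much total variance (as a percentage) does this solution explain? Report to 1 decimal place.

SS loadings by factor: 1.8544, 1.6504; total = 3.5048.
Total variance with 6 standardized items is 6, so the solution explains 3.5048/6 = 0.5841 = 58.41%.

58.4%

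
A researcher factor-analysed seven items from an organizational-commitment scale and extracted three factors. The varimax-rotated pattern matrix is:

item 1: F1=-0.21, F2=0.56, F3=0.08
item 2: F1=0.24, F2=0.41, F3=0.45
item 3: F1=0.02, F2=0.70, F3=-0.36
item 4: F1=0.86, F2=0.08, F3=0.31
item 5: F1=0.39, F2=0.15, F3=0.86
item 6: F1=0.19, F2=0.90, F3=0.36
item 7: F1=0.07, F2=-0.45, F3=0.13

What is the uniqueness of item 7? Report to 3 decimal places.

0.776

h² = 0.07² + (-0.45)² + 0.13² = 0.0049 + 0.2025 + 0.0169 = 0.2243
Uniqueness u² = 1 − h² = 1 − 0.2243 = 0.7757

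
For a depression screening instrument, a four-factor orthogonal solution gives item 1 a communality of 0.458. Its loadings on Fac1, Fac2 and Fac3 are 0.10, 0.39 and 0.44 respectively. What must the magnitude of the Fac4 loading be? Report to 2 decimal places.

0.32

Under orthogonal rotation h² = Σλ², so λ_Fac4² = h² − (0.3557) = 0.458 − 0.3557 = 0.1023.
|λ| = √0.1023 = 0.3198.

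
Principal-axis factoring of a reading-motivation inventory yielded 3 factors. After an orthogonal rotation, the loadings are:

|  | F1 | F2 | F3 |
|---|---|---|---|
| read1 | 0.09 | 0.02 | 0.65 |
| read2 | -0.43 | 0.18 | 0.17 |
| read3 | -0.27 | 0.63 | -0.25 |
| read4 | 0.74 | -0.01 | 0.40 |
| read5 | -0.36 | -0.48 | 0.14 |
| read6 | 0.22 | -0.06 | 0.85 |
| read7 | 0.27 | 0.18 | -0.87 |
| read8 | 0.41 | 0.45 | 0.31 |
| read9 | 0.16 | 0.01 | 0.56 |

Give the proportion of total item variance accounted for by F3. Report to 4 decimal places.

SS loadings for F3 = 0.65² + 0.17² + (-0.25)² + 0.40² + 0.14² + 0.85² + (-0.87)² + 0.31² + 0.56² = 2.5826
Proportion of variance = 2.5826 / 9 = 0.2870.

0.2870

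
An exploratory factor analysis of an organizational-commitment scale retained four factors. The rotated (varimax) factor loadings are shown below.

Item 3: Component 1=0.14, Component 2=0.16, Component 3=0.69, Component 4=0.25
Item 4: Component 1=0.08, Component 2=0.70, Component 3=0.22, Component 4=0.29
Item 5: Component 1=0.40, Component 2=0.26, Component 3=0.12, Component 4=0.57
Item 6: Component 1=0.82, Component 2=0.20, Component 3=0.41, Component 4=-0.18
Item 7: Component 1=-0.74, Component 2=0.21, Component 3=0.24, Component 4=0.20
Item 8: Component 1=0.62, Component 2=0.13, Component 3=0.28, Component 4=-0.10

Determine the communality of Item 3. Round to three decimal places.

h² = 0.14² + 0.16² + 0.69² + 0.25² = 0.0196 + 0.0256 + 0.4761 + 0.0625 = 0.5838

0.584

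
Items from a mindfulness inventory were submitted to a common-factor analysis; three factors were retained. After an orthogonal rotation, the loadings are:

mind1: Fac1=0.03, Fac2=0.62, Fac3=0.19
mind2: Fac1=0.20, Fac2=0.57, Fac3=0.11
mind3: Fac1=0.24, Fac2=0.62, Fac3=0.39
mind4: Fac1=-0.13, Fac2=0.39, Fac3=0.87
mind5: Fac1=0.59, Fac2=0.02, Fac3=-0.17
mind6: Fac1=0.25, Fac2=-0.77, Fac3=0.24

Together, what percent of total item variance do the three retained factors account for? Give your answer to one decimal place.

56.8%

SS loadings by factor: 0.5260, 1.8391, 1.0437; total = 3.4088.
Total variance with 6 standardized items is 6, so the solution explains 3.4088/6 = 0.5681 = 56.81%.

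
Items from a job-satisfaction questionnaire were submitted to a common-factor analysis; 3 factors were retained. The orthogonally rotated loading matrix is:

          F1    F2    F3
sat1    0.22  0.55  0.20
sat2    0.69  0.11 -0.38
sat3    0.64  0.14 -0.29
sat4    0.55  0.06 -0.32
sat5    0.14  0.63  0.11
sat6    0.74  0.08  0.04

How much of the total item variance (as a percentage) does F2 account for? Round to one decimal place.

12.4%

SS loadings for F2 = 0.55² + 0.11² + 0.14² + 0.06² + 0.63² + 0.08² = 0.7411
With 6 standardized items, total variance = 6. Proportion = 0.7411/6 = 0.1235 → 12.35%.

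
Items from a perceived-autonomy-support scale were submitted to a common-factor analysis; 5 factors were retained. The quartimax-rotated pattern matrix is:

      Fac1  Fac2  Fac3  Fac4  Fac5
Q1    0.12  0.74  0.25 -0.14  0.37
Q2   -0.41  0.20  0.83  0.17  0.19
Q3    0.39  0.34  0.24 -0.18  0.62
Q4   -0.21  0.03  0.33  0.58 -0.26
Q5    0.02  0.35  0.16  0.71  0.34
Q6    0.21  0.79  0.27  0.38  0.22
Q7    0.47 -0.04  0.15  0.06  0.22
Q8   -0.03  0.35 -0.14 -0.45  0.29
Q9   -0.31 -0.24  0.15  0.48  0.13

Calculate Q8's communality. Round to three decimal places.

h² = (-0.03)² + 0.35² + (-0.14)² + (-0.45)² + 0.29² = 0.0009 + 0.1225 + 0.0196 + 0.2025 + 0.0841 = 0.4296

0.430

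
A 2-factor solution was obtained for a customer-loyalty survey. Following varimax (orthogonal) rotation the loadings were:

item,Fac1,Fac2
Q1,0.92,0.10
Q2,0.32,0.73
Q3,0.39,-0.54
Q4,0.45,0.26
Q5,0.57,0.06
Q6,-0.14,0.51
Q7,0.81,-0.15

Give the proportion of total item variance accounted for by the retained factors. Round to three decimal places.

0.499

SS loadings by factor: 2.3040, 1.1883; total = 3.4923.
Total variance with 7 standardized items is 7, so the solution explains 3.4923/7 = 0.4989.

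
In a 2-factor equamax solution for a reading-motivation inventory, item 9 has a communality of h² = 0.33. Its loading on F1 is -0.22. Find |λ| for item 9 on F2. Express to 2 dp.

Under orthogonal rotation h² = Σλ², so λ_F2² = h² − (0.0484) = 0.33 − 0.0484 = 0.2816.
|λ| = √0.2816 = 0.5307.

0.53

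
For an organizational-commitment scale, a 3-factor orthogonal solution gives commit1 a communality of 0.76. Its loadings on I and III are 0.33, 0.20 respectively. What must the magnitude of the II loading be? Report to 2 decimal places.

Under orthogonal rotation h² = Σλ², so λ_II² = h² − (0.1489) = 0.76 − 0.1489 = 0.6111.
|λ| = √0.6111 = 0.7817.

0.78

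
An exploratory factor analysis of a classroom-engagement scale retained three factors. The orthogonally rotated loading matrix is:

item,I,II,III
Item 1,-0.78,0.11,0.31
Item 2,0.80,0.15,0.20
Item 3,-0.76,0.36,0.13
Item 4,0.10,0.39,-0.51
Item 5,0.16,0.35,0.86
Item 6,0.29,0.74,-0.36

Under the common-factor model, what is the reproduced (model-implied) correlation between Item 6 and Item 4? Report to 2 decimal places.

0.50

r̂ = Σ λ_i·λ_j across factors = (0.29)(0.10) + (0.74)(0.39) + (-0.36)(-0.51)
  = +0.0290 +0.2886 +0.1836 = 0.5012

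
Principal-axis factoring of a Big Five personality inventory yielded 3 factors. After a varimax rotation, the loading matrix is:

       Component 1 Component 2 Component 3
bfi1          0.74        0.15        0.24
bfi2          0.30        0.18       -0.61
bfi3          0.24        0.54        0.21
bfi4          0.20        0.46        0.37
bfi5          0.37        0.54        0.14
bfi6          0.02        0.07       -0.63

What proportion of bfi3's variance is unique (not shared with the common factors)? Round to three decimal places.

0.607

h² = 0.24² + 0.54² + 0.21² = 0.0576 + 0.2916 + 0.0441 = 0.3933
Uniqueness u² = 1 − h² = 1 − 0.3933 = 0.6067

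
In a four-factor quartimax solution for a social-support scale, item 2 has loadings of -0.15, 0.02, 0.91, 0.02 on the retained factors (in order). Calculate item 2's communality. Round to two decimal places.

h² = (-0.15)² + 0.02² + 0.91² + 0.02² = 0.0225 + 0.0004 + 0.8281 + 0.0004 = 0.8514

0.85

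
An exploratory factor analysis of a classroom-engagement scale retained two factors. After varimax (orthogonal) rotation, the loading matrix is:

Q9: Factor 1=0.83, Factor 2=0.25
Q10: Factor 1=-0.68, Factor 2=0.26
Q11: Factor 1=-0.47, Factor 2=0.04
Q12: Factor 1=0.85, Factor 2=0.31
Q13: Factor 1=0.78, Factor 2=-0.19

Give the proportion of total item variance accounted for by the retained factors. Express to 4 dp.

SS loadings by factor: 2.7031, 0.2639; total = 2.9670.
Total variance with 5 standardized items is 5, so the solution explains 2.9670/5 = 0.5934.

0.5934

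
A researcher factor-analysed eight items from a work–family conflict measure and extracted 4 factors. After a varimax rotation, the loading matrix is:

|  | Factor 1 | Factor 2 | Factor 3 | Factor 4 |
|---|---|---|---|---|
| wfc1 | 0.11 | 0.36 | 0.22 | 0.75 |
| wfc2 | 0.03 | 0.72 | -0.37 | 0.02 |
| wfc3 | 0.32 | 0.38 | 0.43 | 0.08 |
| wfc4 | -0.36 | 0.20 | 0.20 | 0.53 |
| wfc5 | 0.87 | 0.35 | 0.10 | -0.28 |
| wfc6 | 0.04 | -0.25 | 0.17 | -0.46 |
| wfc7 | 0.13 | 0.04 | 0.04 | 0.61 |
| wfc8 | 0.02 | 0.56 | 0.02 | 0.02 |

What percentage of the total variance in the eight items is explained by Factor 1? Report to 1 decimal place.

SS loadings for Factor 1 = 0.11² + 0.03² + 0.32² + (-0.36)² + 0.87² + 0.04² + 0.13² + 0.02² = 1.0208
With 8 standardized items, total variance = 8. Proportion = 1.0208/8 = 0.1276 → 12.76%.

12.8%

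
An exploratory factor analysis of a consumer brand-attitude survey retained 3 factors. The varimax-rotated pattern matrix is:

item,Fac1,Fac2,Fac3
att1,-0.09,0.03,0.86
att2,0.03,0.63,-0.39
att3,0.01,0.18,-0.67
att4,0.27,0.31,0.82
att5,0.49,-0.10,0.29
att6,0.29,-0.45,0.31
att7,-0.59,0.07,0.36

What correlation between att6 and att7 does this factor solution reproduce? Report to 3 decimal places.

r̂ = Σ λ_i·λ_j across factors = (0.29)(-0.59) + (-0.45)(0.07) + (0.31)(0.36)
  = -0.1711 -0.0315 +0.1116 = -0.0910

-0.091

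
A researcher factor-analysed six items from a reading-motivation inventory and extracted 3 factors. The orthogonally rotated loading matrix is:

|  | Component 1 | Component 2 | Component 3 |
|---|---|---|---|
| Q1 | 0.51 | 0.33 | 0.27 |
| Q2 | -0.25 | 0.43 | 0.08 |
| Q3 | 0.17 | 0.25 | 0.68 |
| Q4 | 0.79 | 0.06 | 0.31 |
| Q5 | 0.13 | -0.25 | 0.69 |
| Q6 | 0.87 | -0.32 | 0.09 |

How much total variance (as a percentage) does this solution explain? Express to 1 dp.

56.6%

SS loadings by factor: 1.7494, 0.5248, 1.1220; total = 3.3962.
Total variance with 6 standardized items is 6, so the solution explains 3.3962/6 = 0.5660 = 56.60%.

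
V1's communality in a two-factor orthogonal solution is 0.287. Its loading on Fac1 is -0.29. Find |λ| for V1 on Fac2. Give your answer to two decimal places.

Under orthogonal rotation h² = Σλ², so λ_Fac2² = h² − (0.0841) = 0.287 − 0.0841 = 0.2029.
|λ| = √0.2029 = 0.4504.

0.45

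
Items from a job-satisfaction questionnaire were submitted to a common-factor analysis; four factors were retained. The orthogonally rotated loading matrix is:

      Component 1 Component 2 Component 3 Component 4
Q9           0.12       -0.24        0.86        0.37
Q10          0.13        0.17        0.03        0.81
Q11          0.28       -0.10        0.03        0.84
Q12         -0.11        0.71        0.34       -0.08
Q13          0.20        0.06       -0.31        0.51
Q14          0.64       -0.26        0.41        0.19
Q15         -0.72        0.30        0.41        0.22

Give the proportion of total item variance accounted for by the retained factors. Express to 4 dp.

Communalities: 0.9485, 0.7028, 0.7949, 0.6382, 0.3998, 0.6814, 0.8249; Σh² = 4.9905.
Total variance with 7 standardized items is 7, so the solution explains 4.9905/7 = 0.7129.

0.7129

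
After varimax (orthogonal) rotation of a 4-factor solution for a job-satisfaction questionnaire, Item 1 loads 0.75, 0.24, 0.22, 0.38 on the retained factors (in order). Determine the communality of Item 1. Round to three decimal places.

0.813

h² = 0.75² + 0.24² + 0.22² + 0.38² = 0.5625 + 0.0576 + 0.0484 + 0.1444 = 0.8129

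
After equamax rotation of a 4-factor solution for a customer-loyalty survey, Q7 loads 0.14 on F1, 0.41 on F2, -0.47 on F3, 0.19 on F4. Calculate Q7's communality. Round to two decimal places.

0.44

h² = 0.14² + 0.41² + (-0.47)² + 0.19² = 0.0196 + 0.1681 + 0.2209 + 0.0361 = 0.4447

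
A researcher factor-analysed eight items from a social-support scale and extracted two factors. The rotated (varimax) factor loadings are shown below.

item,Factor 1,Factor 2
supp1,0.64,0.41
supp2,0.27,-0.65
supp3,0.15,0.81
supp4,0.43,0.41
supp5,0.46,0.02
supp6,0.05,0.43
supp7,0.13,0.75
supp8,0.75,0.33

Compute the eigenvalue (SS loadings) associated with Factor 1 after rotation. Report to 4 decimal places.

1.4834

SS loadings for Factor 1 = 0.64² + 0.27² + 0.15² + 0.43² + 0.46² + 0.05² + 0.13² + 0.75² = 0.4096 + 0.0729 + 0.0225 + 0.1849 + 0.2116 + 0.0025 + 0.0169 + 0.5625 = 1.4834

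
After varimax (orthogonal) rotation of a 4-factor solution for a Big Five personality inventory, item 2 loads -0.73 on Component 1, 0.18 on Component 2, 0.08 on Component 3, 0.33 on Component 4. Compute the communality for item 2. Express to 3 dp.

0.681

h² = (-0.73)² + 0.18² + 0.08² + 0.33² = 0.5329 + 0.0324 + 0.0064 + 0.1089 = 0.6806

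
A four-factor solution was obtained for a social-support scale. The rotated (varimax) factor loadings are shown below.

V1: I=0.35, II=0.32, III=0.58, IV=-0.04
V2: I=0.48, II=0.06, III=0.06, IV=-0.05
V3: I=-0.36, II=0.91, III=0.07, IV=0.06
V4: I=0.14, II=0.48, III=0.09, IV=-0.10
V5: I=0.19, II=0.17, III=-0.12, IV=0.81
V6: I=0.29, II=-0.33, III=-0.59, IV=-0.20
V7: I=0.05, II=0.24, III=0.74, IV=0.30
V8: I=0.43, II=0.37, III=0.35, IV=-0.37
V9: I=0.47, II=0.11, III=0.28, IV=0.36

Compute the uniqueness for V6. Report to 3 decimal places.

0.419

h² = 0.29² + (-0.33)² + (-0.59)² + (-0.20)² = 0.0841 + 0.1089 + 0.3481 + 0.0400 = 0.5811
Uniqueness u² = 1 − h² = 1 − 0.5811 = 0.4189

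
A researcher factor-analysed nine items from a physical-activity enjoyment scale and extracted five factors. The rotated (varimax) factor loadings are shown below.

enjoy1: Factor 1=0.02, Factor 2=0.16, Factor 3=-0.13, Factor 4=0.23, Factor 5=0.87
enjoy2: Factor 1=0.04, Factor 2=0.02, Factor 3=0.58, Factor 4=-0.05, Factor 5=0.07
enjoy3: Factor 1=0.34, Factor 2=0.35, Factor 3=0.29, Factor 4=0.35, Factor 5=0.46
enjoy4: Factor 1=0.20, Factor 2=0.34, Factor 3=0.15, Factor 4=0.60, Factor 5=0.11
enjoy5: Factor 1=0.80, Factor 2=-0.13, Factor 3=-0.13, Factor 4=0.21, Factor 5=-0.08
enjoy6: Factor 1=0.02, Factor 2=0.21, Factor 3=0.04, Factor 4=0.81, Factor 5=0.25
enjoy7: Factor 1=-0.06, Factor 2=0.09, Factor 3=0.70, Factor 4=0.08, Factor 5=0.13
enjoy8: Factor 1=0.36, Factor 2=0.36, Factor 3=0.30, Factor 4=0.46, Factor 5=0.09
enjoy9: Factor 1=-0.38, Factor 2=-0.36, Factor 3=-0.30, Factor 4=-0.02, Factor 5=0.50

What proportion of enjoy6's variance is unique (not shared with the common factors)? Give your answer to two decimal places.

0.24

h² = 0.02² + 0.21² + 0.04² + 0.81² + 0.25² = 0.0004 + 0.0441 + 0.0016 + 0.6561 + 0.0625 = 0.7647
Uniqueness u² = 1 − h² = 1 − 0.7647 = 0.2353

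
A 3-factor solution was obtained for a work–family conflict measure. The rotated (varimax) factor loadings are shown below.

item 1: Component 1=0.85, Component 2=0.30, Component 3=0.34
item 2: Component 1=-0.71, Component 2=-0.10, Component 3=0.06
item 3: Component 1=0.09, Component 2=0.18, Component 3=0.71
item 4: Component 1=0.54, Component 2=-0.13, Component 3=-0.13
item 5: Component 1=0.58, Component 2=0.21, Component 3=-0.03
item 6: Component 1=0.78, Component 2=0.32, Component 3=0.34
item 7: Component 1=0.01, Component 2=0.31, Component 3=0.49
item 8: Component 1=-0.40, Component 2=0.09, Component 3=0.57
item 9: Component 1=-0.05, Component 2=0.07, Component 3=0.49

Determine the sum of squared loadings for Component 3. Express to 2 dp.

SS loadings for Component 3 = 0.34² + 0.06² + 0.71² + (-0.13)² + (-0.03)² + 0.34² + 0.49² + 0.57² + 0.49² = 0.1156 + 0.0036 + 0.5041 + 0.0169 + 0.0009 + 0.1156 + 0.2401 + 0.3249 + 0.2401 = 1.5618

1.56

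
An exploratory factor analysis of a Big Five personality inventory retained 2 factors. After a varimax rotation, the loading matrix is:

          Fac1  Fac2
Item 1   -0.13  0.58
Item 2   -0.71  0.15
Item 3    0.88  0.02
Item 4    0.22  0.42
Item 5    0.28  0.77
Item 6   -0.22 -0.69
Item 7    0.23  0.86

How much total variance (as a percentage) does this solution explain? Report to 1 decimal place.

55.3%

SS loadings by factor: 1.5235, 2.3443; total = 3.8678.
Total variance with 7 standardized items is 7, so the solution explains 3.8678/7 = 0.5525 = 55.25%.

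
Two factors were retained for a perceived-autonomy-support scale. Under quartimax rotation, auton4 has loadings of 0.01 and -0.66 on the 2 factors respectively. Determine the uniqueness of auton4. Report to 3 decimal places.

0.564

h² = 0.01² + (-0.66)² = 0.0001 + 0.4356 = 0.4357
Uniqueness u² = 1 − h² = 1 − 0.4357 = 0.5643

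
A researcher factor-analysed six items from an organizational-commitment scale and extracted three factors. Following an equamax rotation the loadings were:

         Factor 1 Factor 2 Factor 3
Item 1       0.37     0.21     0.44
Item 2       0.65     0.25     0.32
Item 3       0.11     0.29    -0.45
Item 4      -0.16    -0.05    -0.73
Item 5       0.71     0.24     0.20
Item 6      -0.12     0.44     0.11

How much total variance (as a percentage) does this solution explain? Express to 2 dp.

Communalities: 0.3746, 0.5874, 0.2987, 0.5610, 0.6017, 0.2201; Σh² = 2.6435.
Total variance with 6 standardized items is 6, so the solution explains 2.6435/6 = 0.4406 = 44.06%.

44.06%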